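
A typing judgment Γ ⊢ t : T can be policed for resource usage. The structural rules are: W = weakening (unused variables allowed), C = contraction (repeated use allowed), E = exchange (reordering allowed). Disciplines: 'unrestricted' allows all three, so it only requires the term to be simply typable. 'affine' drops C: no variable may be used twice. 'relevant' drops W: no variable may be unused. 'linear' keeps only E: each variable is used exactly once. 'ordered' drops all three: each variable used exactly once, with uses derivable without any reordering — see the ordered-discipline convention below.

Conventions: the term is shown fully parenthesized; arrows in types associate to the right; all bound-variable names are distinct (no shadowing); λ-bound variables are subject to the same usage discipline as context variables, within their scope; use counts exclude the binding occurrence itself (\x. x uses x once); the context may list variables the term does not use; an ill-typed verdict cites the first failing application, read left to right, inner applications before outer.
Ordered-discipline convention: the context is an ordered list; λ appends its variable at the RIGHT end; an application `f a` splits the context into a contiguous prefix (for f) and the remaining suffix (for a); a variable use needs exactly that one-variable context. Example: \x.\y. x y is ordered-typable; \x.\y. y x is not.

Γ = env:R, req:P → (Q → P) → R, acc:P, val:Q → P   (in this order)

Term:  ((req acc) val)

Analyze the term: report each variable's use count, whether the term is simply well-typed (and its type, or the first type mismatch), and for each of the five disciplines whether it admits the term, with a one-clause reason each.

use counts: env: 0×, req: 1×, acc: 1×, val: 1×
use order (left to right): req, acc, val
typing: well-typed at R
ordered: ✗, env never used (weakening)
linear: ✗, env never used (weakening)
affine: ✓, none of env, req, acc, val used more than once
relevant: ✗, env never used (weakening)
unrestricted: ✓, type-checks (R) and nothing is barred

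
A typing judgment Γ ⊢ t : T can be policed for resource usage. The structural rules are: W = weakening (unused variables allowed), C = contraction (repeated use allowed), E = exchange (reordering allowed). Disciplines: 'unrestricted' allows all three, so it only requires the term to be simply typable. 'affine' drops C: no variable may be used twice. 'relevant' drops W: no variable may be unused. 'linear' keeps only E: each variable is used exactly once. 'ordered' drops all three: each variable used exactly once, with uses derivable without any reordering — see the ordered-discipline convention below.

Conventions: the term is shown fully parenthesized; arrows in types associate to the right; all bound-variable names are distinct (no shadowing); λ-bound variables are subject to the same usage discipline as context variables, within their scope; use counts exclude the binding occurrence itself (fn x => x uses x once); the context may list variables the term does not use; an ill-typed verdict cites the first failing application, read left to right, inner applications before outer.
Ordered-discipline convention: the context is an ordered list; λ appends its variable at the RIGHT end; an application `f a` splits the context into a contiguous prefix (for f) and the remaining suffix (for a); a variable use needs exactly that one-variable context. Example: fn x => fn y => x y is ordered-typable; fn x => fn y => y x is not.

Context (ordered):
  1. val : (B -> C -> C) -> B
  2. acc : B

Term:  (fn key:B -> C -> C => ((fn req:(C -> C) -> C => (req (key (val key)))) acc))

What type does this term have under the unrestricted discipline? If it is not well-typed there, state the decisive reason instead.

not well-typed under unrestricted — fails simple typing
use counts: val: 1; acc: 1; key (bound): 2; req (bound): 1
left-to-right use order: req, key, val, key, acc
typing: ill-typed: a function awaiting (C -> C) -> C gets B
across the five disciplines: ordered ✗, linear ✗, affine ✗, relevant ✗, unrestricted ✗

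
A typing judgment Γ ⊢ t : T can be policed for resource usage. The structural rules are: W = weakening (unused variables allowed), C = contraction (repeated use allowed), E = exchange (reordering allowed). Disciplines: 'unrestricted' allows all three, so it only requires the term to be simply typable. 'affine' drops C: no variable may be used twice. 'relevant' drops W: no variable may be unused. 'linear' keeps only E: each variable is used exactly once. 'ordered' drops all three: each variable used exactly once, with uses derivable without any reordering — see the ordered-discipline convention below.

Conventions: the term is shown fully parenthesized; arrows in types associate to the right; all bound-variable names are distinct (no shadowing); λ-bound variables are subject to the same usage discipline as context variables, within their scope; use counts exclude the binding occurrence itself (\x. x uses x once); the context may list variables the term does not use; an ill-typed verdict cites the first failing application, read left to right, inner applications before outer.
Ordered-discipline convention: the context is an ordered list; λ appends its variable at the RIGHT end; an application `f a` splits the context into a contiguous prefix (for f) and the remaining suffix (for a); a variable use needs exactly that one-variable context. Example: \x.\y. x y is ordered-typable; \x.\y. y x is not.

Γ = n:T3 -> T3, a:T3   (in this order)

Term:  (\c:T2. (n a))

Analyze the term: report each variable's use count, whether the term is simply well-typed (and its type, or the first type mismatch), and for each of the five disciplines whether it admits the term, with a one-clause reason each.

use counts: n: 1, a: 1, c (bound): 0
uses in reading order: n, a
typing: well-typed — term : T2 -> T3
ordered: ✗, c left unused
linear: ✗, c left unused
affine: ✓, none of n, a, c used more than once
relevant: ✗, c left unused
unrestricted: ✓, type-checks (T2 -> T3) and nothing is barred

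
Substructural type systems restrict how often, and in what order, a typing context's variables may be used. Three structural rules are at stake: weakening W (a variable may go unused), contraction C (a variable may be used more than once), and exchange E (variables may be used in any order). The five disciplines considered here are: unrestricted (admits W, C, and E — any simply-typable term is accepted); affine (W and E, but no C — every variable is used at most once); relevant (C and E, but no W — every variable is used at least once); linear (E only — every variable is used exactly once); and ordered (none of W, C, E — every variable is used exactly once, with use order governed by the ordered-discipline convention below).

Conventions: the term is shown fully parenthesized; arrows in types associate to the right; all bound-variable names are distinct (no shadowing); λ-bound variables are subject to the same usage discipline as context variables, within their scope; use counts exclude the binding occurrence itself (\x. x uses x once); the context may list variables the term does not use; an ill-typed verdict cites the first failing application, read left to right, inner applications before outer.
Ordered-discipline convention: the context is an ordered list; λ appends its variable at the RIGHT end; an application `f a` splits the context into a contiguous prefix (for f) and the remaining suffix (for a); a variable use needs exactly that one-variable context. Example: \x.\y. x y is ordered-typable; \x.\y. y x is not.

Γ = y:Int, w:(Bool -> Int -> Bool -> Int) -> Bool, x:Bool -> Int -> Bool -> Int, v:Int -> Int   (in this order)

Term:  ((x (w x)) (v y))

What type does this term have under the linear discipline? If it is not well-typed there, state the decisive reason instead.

not well-typed under linear — repeated use of x ×2
use counts: y: 1×, w: 1×, x: 2×, v: 1×
use order (left to right): x, w, x, v, y
typing: well-typed at Bool -> Int
per-discipline verdicts: ordered ✗, linear ✗, affine ✗, relevant ✓, unrestricted ✓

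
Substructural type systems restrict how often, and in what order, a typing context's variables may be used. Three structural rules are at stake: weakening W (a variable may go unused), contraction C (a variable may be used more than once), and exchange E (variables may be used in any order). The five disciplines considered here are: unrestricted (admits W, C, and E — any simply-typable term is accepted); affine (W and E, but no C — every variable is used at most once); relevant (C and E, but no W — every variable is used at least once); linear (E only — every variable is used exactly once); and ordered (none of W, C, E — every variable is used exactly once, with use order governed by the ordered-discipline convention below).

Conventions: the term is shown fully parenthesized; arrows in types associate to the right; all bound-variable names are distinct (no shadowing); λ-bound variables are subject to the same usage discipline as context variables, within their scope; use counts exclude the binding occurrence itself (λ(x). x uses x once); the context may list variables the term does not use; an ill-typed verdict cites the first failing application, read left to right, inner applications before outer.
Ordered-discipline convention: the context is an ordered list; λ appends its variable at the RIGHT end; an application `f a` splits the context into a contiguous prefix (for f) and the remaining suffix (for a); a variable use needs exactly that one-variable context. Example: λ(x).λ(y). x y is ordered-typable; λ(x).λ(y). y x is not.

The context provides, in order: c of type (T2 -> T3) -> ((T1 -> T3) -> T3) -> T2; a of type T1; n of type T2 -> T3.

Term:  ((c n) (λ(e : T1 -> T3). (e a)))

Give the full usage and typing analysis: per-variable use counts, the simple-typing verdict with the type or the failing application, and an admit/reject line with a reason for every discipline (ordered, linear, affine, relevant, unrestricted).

use counts: c ×1; a ×1; n ×1; e (λ-bound) ×1
uses in reading order: c, n, e, a
typing: well-typed at T2
ordered: ✗ — use order c, n, e, a needs exchange
linear: ✓ — c, a, n, e: one use apiece
affine: ✓ — c, a, n, e: no repeats, contraction unneeded
relevant: ✓ — c, a, n, e: all used, weakening unneeded
unrestricted: ✓ — simply typable at T2; W, C, E all held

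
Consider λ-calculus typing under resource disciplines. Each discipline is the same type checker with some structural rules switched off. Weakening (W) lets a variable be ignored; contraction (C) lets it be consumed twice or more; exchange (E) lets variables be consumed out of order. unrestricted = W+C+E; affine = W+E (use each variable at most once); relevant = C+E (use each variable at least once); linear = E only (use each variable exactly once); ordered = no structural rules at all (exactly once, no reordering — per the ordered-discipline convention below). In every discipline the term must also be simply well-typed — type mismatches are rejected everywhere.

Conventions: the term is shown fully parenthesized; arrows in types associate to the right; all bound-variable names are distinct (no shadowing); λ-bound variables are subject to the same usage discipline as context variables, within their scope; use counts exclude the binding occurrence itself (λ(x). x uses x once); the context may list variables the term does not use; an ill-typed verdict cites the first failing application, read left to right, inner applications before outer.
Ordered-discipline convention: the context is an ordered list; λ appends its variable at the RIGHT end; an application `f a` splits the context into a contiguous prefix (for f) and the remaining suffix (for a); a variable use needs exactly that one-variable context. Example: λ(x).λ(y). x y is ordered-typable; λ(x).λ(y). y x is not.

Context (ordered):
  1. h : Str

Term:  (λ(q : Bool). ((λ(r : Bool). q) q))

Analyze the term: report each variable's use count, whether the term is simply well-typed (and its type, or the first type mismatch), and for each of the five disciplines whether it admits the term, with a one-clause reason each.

variable uses: h ×0, q (bound) ×2, r (bound) ×0
order of uses: q, q
typing: ✓ — Bool -> Bool
ordered: ✗ — needs contraction — q ×2; h, r never used (weakening)
linear: ✗ — needs contraction — q ×2; h, r never used (weakening)
affine: ✗ — needs contraction — q ×2
relevant: ✗ — h, r never used (weakening)
unrestricted: ✓ — simply typable at Bool -> Bool; W, C, E all held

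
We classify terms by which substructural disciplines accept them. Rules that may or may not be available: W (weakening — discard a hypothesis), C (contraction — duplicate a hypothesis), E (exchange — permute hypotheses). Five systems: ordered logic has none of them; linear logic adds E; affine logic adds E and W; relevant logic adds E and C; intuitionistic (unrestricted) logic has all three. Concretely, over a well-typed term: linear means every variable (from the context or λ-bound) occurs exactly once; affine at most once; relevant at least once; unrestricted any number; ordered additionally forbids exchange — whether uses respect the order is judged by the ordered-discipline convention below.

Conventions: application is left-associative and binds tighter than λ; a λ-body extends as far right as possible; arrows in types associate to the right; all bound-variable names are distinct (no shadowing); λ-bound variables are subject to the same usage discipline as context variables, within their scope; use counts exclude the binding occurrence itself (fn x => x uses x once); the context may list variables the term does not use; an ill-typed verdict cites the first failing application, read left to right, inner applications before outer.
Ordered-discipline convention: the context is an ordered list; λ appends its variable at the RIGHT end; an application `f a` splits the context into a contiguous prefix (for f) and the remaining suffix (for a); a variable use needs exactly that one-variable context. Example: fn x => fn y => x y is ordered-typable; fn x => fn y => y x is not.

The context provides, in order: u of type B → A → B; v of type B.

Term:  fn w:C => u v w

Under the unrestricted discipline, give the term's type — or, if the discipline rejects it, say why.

not well-typed under unrestricted — fails simple typing
usage: u ×1, v ×1, w (λ-bound) ×1
uses in reading order: u, v, w
typing: ill-typed: a function awaiting A gets C
summary: ordered ✗ · linear ✗ · affine ✗ · relevant ✗ · unrestricted ✗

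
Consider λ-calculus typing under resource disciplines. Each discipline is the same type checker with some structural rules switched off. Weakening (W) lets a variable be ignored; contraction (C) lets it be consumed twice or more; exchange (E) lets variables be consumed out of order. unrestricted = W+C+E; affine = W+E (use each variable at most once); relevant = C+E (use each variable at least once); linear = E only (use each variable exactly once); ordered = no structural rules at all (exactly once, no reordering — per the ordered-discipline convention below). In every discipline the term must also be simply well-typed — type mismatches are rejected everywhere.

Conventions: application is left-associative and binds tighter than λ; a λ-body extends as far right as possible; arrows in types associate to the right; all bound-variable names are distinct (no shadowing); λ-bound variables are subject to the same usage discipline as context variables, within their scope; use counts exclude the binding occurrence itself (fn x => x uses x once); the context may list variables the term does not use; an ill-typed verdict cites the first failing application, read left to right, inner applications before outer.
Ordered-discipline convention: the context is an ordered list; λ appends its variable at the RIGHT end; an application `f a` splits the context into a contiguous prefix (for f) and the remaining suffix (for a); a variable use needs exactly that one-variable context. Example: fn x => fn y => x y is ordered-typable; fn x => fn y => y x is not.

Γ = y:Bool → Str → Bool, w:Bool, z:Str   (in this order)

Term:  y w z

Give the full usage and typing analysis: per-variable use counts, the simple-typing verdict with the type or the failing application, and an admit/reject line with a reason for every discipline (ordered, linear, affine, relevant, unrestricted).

use counts: y=1; w=1; z=1
order of uses: y, w, z
typing: the term checks, with type Bool
ordered ✓ (y, w, z: once each, no exchange needed)
linear ✓ (y, w, z: one use apiece)
affine ✓ (at most one use each (y, w, z))
relevant ✓ (at least one use each (y, w, z))
unrestricted ✓ (well-typed at Bool; no restrictions here)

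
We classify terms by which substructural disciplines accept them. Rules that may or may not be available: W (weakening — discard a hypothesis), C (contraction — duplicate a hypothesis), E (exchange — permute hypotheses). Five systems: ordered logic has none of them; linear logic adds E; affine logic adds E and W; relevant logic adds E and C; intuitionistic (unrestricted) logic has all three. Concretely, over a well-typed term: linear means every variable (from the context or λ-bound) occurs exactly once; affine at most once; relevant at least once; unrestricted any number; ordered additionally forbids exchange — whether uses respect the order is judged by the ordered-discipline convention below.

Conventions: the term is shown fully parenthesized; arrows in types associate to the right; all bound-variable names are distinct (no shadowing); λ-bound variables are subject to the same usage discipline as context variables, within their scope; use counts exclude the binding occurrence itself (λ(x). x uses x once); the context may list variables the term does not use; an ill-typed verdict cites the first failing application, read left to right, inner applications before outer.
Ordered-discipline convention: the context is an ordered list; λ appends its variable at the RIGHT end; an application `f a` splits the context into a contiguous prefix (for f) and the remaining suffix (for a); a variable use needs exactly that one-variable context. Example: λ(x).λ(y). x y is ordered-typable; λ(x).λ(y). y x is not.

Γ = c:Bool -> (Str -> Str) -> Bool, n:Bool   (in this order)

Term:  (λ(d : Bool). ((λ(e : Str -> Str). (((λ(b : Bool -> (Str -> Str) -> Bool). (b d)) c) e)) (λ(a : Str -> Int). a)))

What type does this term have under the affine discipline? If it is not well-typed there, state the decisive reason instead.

not well-typed under affine — fails simple typing
variable uses: c: 1×, n: 0×, d (λ-bound): 1×, e (λ-bound): 1×, b (λ-bound): 1×, a (λ-bound): 1×
order of uses: b, d, c, e, a
typing: ill-typed: argument of type (Str -> Int) -> Str -> Int where Str -> Str is required
all disciplines: ordered ✗ | linear ✗ | affine ✗ | relevant ✗ | unrestricted ✗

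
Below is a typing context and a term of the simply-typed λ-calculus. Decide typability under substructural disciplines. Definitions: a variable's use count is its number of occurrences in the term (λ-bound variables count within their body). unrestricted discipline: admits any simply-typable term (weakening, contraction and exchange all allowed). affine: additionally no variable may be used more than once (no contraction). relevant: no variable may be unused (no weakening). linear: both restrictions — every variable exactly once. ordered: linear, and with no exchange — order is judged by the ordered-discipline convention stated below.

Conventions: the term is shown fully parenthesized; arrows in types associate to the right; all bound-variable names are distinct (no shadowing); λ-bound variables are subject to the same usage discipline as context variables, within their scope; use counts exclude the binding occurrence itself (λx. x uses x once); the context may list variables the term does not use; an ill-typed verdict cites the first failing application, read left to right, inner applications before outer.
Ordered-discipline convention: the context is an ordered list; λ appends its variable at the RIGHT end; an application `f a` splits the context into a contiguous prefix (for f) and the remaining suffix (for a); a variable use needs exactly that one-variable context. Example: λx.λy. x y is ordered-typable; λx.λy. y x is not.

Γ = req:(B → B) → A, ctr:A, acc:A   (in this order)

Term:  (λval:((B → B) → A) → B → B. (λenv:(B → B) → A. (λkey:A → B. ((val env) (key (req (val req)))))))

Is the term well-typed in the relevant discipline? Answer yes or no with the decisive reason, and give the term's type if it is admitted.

no — needs weakening: ctr, acc unused
variable uses: req: 2×, ctr: 0×, acc: 0×, val (bound): 2×, env (bound): 1×, key (bound): 1×
use order (left to right): val, env, key, req, val, req
typing: well-typed — term : (((B → B) → A) → B → B) → ((B → B) → A) → (A → B) → B
all disciplines: ordered ✗ | linear ✗ | affine ✗ | relevant ✗ | unrestricted ✓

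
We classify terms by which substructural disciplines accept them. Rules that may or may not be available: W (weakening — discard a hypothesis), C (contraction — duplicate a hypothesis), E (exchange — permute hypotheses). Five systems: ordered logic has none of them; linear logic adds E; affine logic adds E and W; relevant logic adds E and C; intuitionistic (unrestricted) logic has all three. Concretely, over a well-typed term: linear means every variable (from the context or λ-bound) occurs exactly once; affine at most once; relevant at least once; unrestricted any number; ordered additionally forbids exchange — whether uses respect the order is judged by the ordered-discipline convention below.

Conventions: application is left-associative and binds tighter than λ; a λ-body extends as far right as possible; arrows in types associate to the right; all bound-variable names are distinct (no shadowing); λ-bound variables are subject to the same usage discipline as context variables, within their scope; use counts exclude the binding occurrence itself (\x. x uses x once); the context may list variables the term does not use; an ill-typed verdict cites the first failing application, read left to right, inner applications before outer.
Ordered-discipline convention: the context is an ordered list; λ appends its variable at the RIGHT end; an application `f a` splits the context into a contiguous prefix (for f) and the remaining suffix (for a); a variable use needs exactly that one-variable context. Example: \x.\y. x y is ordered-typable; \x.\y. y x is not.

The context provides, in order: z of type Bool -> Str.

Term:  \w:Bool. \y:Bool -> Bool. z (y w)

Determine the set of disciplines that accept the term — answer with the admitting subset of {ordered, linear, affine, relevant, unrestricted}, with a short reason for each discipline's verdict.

accepted by: linear, affine, relevant, unrestricted
use counts: z: 1; w (λ-bound): 1; y (λ-bound): 1
order of uses: z, y, w
typing: well-typed — term : Bool -> (Bool -> Bool) -> Str
ordered: ✗, no contiguous prefix/suffix split fits z, y, w
linear: ✓, z, w, y: one use apiece
affine: ✓, at most one use each (z, w, y)
relevant: ✓, every one of z, w, y appears
unrestricted: ✓, type-checks (Bool -> (Bool -> Bool) -> Str) and nothing is barred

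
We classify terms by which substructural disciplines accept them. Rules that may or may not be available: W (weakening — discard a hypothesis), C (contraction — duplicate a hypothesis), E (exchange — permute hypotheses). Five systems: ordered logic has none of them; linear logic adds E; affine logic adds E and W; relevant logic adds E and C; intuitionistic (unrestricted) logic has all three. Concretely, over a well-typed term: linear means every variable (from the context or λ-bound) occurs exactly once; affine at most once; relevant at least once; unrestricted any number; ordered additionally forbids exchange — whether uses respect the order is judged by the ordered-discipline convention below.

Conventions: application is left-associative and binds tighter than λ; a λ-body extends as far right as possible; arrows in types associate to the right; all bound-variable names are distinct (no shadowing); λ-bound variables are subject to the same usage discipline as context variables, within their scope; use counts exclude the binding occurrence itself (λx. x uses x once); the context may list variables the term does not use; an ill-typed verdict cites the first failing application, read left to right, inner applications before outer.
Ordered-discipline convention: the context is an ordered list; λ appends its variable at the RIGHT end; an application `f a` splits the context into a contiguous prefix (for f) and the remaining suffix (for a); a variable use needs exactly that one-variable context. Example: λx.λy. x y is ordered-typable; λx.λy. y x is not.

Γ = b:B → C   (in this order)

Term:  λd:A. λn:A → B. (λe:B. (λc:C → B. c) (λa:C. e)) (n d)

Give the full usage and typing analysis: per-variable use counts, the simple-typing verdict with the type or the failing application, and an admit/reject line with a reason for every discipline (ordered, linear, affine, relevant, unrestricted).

counts: b: 0×; d [bound]: 1×; n [bound]: 1×; e [bound]: 1×; c [bound]: 1×; a [bound]: 0×
uses in reading order: c, e, n, d
typing: well-typed — term : A → (A → B) → C → B
ordered: ✗ — b, a left unused
linear: ✗ — b, a left unused
affine: ✓ — no duplicate uses among b, d, n, e, c, a
relevant: ✗ — b, a left unused
unrestricted: ✓ — simply typable at A → (A → B) → C → B; W, C, E all held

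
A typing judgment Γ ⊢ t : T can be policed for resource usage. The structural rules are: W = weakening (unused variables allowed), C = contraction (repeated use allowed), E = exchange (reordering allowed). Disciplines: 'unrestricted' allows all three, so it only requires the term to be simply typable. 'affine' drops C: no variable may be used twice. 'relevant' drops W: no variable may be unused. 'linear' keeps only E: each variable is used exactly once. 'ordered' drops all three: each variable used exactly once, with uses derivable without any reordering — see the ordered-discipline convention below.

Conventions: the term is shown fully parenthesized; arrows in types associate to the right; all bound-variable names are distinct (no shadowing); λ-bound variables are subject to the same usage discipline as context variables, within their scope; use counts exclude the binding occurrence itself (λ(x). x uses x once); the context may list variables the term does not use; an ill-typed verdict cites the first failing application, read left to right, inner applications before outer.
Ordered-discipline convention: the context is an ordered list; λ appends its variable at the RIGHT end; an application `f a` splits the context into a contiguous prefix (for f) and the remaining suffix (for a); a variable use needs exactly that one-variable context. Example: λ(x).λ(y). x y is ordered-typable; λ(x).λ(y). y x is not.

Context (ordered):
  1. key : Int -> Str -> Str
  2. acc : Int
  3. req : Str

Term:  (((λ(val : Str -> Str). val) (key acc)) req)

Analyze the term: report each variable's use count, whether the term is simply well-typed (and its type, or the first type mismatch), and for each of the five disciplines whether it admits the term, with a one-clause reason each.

use counts: key ×1; acc ×1; req ×1; val (bound) ×1
left-to-right use order: val, key, acc, req
typing: well-typed at Str
ordered: ✓ — one use each (key, acc, req, val); ordered split holds
linear: ✓ — exactly-once usage across key, acc, req, val
affine: ✓ — at most one use each (key, acc, req, val)
relevant: ✓ — key, acc, req, val: all used, weakening unneeded
unrestricted: ✓ — type-checks (Str) and nothing is barred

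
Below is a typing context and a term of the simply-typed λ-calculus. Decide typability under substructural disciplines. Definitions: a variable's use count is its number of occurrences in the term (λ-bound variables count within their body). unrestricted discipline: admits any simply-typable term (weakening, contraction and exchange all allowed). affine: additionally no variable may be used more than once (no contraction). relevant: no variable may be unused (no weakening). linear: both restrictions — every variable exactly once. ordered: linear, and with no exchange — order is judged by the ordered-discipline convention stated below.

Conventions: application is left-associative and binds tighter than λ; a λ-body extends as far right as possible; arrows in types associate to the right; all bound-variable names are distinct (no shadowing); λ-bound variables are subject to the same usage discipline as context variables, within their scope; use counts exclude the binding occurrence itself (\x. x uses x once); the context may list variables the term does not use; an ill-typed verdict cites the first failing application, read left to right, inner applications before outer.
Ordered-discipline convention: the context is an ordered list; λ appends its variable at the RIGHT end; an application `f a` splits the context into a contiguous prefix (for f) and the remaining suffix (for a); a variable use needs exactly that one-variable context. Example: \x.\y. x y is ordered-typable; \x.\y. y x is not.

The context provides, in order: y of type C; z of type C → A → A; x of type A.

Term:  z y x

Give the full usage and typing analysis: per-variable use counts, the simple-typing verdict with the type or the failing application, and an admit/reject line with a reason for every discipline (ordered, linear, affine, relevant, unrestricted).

variable uses: y: 1×; z: 1×; x: 1×
uses in reading order: z, y, x
typing: well-typed — term : A
ordered: ✗ — no contiguous prefix/suffix split fits z, y, x
linear: ✓ — exactly-once usage across y, z, x
affine: ✓ — at most one use each (y, z, x)
relevant: ✓ — y, z, x: all used, weakening unneeded
unrestricted: ✓ — typability at A is all that's needed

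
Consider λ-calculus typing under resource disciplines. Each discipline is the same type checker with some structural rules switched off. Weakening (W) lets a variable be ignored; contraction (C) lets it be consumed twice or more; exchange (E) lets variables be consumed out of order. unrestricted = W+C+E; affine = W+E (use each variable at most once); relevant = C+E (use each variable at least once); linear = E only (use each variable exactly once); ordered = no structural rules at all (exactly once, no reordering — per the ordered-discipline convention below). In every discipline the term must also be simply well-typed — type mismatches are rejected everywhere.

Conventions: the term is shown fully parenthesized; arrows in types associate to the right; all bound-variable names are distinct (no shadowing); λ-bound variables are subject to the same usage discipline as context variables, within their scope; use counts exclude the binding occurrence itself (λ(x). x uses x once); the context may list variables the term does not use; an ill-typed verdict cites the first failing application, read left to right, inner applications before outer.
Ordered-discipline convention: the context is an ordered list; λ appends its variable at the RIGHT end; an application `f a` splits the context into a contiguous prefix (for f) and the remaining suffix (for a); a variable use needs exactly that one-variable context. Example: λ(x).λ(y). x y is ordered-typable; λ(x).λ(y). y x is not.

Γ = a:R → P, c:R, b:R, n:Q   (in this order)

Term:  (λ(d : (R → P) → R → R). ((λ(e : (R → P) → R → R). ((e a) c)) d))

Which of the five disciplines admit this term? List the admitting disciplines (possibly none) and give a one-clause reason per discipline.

admitting disciplines: affine, unrestricted
counts: a ×1, c ×1, b ×0, n ×0, d (bound) ×1, e (bound) ×1
use order (left to right): e, a, c, d
typing: ✓ — ((R → P) → R → R) → R
ordered: ✗, unused: b, n — weakening required
linear: ✗, unused: b, n — weakening required
affine: ✓, none of a, c, b, n, d, e used more than once
relevant: ✗, unused: b, n — weakening required
unrestricted: ✓, typability at ((R → P) → R → R) → R is all that's needed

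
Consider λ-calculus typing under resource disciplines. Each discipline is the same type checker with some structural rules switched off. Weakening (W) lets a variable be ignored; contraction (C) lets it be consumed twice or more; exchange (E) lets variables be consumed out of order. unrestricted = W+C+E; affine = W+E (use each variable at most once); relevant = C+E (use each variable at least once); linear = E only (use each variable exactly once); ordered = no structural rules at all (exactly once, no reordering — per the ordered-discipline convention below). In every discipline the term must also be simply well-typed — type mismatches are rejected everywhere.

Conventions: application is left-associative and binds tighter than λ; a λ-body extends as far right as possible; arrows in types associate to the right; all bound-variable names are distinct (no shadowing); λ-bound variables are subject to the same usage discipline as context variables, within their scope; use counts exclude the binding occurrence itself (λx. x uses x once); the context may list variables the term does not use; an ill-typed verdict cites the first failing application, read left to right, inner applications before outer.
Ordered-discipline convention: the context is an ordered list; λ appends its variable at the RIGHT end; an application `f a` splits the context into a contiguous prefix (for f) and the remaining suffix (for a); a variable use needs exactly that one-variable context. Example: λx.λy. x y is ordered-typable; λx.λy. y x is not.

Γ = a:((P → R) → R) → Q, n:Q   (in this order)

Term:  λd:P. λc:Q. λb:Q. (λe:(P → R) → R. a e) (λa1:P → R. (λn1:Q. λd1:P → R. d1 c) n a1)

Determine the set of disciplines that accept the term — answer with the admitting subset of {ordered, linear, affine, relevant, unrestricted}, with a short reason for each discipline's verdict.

admitting disciplines: none
use counts: a ×1, n ×1, d (bound) ×0, c (bound) ×1, b (bound) ×0, e (bound) ×1, a1 (bound) ×1, n1 (bound) ×0, d1 (bound) ×1
use order (left to right): a, e, d1, c, n, a1
typing: ill-typed: an application expects P but receives Q
ordered: ✗, the type mismatch rejects it
linear: ✗, not simply typable
affine: ✗, fails simple typing
relevant: ✗, a type mismatch blocks all five
unrestricted: ✗, the type mismatch rejects it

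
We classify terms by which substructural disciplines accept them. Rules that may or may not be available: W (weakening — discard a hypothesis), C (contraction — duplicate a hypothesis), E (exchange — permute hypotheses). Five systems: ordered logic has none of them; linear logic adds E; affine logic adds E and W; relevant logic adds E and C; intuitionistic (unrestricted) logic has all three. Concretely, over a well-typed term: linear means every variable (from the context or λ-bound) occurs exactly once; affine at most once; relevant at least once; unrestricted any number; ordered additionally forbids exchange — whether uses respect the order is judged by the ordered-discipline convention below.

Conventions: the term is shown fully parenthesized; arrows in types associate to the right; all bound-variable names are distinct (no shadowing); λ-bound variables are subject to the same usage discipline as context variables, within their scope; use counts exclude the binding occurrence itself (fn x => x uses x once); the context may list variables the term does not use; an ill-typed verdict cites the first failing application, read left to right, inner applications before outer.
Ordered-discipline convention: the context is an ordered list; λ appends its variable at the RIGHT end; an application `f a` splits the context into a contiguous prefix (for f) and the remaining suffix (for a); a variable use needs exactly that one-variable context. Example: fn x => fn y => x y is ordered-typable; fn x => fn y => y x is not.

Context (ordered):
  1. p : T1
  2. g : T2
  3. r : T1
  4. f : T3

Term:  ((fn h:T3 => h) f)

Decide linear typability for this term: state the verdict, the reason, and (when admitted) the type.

no — unused: p, g, r — weakening required
usage: p=0; g=0; r=0; f=1; h (λ-bound)=1
left-to-right use order: h, f
typing: the term checks, with type T3
summary: ordered ✗ · linear ✗ · affine ✓ · relevant ✗ · unrestricted ✓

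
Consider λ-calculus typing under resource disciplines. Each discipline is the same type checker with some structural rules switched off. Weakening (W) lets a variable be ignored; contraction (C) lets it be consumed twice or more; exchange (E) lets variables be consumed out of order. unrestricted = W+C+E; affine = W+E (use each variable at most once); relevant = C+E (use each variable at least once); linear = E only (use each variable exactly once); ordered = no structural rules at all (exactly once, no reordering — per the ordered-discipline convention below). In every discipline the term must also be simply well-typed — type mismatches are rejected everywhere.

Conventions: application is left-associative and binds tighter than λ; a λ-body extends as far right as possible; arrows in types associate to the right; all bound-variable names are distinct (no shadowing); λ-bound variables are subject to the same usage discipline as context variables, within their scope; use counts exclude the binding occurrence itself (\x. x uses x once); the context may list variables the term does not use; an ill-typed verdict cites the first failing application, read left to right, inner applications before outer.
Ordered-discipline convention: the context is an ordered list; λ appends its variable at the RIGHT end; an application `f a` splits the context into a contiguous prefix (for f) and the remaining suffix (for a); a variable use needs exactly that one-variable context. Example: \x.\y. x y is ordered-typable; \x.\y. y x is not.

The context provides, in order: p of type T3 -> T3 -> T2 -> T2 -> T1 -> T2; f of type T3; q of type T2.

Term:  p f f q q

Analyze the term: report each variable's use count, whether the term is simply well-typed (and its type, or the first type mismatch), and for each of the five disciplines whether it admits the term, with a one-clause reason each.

use counts: p ×1; f ×2; q ×2
uses in reading order: p, f, f, q, q
typing: well-typed at T1 -> T2
ordered ✗ (repeated use of f ×2, q ×2)
linear ✗ (repeated use of f ×2, q ×2)
affine ✗ (repeated use of f ×2, q ×2)
relevant ✓ (none of p, f, q goes unused)
unrestricted ✓ (type-checks (T1 -> T2) and nothing is barred)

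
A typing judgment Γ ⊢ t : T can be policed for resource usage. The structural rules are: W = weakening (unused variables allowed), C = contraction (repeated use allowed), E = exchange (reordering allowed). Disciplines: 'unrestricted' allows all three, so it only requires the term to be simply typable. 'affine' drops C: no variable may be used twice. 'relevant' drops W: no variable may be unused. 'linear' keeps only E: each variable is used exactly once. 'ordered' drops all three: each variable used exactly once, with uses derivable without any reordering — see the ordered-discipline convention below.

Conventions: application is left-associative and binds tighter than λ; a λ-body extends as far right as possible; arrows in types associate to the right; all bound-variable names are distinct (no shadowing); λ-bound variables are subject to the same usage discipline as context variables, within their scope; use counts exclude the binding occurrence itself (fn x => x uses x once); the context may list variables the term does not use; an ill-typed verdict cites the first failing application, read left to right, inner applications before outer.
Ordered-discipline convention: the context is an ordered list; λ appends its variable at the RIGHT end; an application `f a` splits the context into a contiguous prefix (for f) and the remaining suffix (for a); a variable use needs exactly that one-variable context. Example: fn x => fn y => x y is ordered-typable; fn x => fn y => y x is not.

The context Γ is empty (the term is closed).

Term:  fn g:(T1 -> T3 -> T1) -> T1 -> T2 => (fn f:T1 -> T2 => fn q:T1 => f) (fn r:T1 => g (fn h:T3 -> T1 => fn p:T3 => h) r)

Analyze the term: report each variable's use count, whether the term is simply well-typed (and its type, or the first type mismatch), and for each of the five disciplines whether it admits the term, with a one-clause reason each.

variable uses: g (bound): 1; f (bound): 1; q (bound): 0; r (bound): 1; h (bound): 1; p (bound): 0
use order (left to right): f, g, h, r
typing: ill-typed: an application expects T1 -> T3 -> T1 but receives (T3 -> T1) -> T3 -> T3 -> T1
ordered: ✗ — fails simple typing
linear: ✗ — a type mismatch blocks all five
affine: ✗ — the type mismatch rejects it
relevant: ✗ — not simply typable
unrestricted: ✗ — fails simple typing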